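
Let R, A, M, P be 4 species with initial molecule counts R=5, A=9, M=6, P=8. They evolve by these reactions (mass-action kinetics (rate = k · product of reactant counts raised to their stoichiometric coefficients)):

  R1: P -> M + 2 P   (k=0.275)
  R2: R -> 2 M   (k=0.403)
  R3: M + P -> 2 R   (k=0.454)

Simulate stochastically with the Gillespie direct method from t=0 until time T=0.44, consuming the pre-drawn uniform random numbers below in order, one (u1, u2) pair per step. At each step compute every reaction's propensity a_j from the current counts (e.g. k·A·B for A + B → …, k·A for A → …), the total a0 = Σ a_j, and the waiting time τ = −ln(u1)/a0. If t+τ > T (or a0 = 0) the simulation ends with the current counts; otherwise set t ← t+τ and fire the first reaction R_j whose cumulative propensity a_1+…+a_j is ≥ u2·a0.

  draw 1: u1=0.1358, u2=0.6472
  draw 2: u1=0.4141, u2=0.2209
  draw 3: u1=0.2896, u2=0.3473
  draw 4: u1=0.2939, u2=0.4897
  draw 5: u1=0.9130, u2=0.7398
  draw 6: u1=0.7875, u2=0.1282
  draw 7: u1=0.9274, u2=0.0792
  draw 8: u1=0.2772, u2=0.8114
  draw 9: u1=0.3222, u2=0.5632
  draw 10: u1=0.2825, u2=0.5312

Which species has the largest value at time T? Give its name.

Dominant species at T: R

t=0.000: R=5 A=9 M=6 P=8
Draw 1: a1=2.200, a2=2.015, a3=21.792, a0=26.007; τ=−ln(0.1358)/26.007=0.077 → t=0.077; u2·a0=0.6472·26.007=16.832; a1+a2=4.215 < 16.832 ≤ a1+…+a3=26.007 → R3 fires; R=7 A=9 M=5 P=7
Draw 2: a1=1.925, a2=2.821, a3=15.890, a0=20.636; τ=−ln(0.4141)/20.636=0.043 → t=0.119; u2·a0=0.2209·20.636=4.558; a1=1.925 < 4.558 ≤ a1+a2=4.746 → R2 fires; R=6 A=9 M=7 P=7
Draw 3: a1=1.925, a2=2.418, a3=22.246, a0=26.589; τ=−ln(0.2896)/26.589=0.047 → t=0.166; u2·a0=0.3473·26.589=9.234; a1+a2=4.343 < 9.234 ≤ a1+…+a3=26.589 → R3 fires; R=8 A=9 M=6 P=6
Draw 4: a1=1.650, a2=3.224, a3=16.344, a0=21.218; τ=−ln(0.2939)/21.218=0.058 → t=0.224; u2·a0=0.4897·21.218=10.390; a1+a2=4.874 < 10.390 ≤ a1+…+a3=21.218 → R3 fires; R=10 A=9 M=5 P=5
Draw 5: a1=1.375, a2=4.030, a3=11.350, a0=16.755; τ=−ln(0.9130)/16.755=0.005 → t=0.229; u2·a0=0.7398·16.755=12.395; a1+a2=5.405 < 12.395 ≤ a1+…+a3=16.755 → R3 fires; R=12 A=9 M=4 P=4
Draw 6: a1=1.100, a2=4.836, a3=7.264, a0=13.200; τ=−ln(0.7875)/13.200=0.018 → t=0.247; u2·a0=0.1282·13.200=1.692; a1=1.100 < 1.692 ≤ a1+a2=5.936 → R2 fires; R=11 A=9 M=6 P=4
Draw 7: a1=1.100, a2=4.433, a3=10.896, a0=16.429; τ=−ln(0.9274)/16.429=0.005 → t=0.252; u2·a0=0.0792·16.429=1.301; a1=1.100 < 1.301 ≤ a1+a2=5.533 → R2 fires; R=10 A=9 M=8 P=4
Draw 8: a1=1.100, a2=4.030, a3=14.528, a0=19.658; τ=−ln(0.2772)/19.658=0.065 → t=0.317; u2·a0=0.8114·19.658=15.951; a1+a2=5.130 < 15.951 ≤ a1+…+a3=19.658 → R3 fires; R=12 A=9 M=7 P=3
Draw 9: a1=0.825, a2=4.836, a3=9.534, a0=15.195; τ=−ln(0.3222)/15.195=0.075 → t=0.392; u2·a0=0.5632·15.195=8.558; a1+a2=5.661 < 8.558 ≤ a1+…+a3=15.195 → R3 fires; R=14 A=9 M=6 P=2
Draw 10: a1=0.550, a2=5.642, a3=5.448, a0=11.640; τ=−ln(0.2825)/11.640=0.109 → t=0.500 > T=0.44: stop.
At T=0.44: R=14 A=9 M=6 P=2; the largest is R.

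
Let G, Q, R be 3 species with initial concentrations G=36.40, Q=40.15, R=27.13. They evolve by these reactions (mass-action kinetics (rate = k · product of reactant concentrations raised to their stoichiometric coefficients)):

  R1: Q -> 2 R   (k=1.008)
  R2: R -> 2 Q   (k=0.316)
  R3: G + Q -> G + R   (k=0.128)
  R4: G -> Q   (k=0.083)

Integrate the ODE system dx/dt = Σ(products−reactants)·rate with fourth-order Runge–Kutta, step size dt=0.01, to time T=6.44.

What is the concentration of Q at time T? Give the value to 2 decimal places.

RK4 with dt=0.01: 644 steps to T=6.44. Trajectory (selected grid times):
t=0.00: G=36.40 Q=40.15 R=27.13
t=0.72: G=34.29 Q=10.16 R=85.63
t=1.43: G=32.33 Q=13.47 R=114.97
t=2.15: G=30.45 Q=18.60 R=153.61
t=2.86: G=28.71 Q=25.58 R=203.90
t=3.58: G=27.04 Q=35.33 R=271.43
t=4.29: G=25.50 Q=48.61 R=359.83
t=5.01: G=24.02 Q=67.24 R=479.14
t=5.72: G=22.64 Q=92.66 R=636.09
t=6.44: G=21.33 Q=128.41 R=848.92
Read off Q at T=6.44: 128.41

Q at T = 128.41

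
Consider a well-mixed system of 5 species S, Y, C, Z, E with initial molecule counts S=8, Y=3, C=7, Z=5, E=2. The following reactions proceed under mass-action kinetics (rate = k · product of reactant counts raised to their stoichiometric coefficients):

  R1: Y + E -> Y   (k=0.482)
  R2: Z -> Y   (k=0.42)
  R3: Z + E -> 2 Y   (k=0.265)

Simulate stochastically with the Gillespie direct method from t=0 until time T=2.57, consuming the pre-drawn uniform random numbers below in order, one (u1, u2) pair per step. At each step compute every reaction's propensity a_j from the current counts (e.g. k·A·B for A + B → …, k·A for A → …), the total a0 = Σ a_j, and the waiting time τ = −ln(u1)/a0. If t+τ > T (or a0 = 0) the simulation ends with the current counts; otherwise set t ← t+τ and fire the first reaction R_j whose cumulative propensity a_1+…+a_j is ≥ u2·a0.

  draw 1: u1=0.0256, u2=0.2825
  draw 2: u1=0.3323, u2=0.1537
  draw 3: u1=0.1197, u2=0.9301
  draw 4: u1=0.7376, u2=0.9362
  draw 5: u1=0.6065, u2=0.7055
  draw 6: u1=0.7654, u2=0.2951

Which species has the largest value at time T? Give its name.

t=0.000: S=8 Y=3 C=7 Z=5 E=2
Draw 1: a1=2.892, a2=2.100, a3=2.650, a0=7.642; τ=−ln(0.0256)/7.642=0.480 → t=0.480; u2·a0=0.2825·7.642=2.159 ≤ a1=2.892 → R1 fires; S=8 Y=3 C=7 Z=5 E=1
Draw 2: a1=1.446, a2=2.100, a3=1.325, a0=4.871; τ=−ln(0.3323)/4.871=0.226 → t=0.706; u2·a0=0.1537·4.871=0.749 ≤ a1=1.446 → R1 fires; S=8 Y=3 C=7 Z=5 E=0
Draw 3: a1=0.000, a2=2.100, a3=0.000, a0=2.100; τ=−ln(0.1197)/2.100=1.011 → t=1.717; u2·a0=0.9301·2.100=1.953; a1=0.000 < 1.953 ≤ a1+a2=2.100 → R2 fires; S=8 Y=4 C=7 Z=4 E=0
Draw 4: a1=0.000, a2=1.680, a3=0.000, a0=1.680; τ=−ln(0.7376)/1.680=0.181 → t=1.898; u2·a0=0.9362·1.680=1.573; a1=0.000 < 1.573 ≤ a1+a2=1.680 → R2 fires; S=8 Y=5 C=7 Z=3 E=0
Draw 5: a1=0.000, a2=1.260, a3=0.000, a0=1.260; τ=−ln(0.6065)/1.260=0.397 → t=2.295; u2·a0=0.7055·1.260=0.889; a1=0.000 < 0.889 ≤ a1+a2=1.260 → R2 fires; S=8 Y=6 C=7 Z=2 E=0
Draw 6: a1=0.000, a2=0.840, a3=0.000, a0=0.840; τ=−ln(0.7654)/0.840=0.318 → t=2.613 > T=2.57: stop.
At T=2.57: S=8 Y=6 C=7 Z=2 E=0; the largest is S.

Dominant species at T: S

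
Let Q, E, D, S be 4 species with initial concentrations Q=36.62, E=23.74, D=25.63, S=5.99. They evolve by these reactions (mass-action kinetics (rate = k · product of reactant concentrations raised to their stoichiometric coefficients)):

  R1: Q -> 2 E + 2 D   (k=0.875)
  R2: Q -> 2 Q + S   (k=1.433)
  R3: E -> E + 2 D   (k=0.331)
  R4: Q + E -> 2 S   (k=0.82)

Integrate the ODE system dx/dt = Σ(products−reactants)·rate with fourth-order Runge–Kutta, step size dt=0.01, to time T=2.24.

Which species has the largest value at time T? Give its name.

RK4 with dt=0.01: 224 steps to T=2.24. Trajectory (selected grid times):
t=0.00: Q=36.62 E=23.74 D=25.63 S=5.99
t=0.25: Q=10.79 E=2.85 D=33.99 S=68.23
t=0.50: Q=7.51 E=2.25 D=38.32 S=80.50
t=0.75: Q=5.51 E=2.16 D=41.50 S=88.62
t=1.00: Q=4.07 E=2.15 D=43.94 S=94.51
t=1.24: Q=3.05 E=2.14 D=45.76 S=98.71
t=1.49: Q=2.26 E=2.14 D=47.27 S=101.97
t=1.74: Q=1.68 E=2.14 D=48.48 S=104.39
t=1.99: Q=1.25 E=2.14 D=49.47 S=106.18
t=2.24: Q=0.93 E=2.14 D=50.30 S=107.51
At T=2.24: Q=0.93 E=2.14 D=50.30 S=107.51; the largest is S.

Dominant species at T: S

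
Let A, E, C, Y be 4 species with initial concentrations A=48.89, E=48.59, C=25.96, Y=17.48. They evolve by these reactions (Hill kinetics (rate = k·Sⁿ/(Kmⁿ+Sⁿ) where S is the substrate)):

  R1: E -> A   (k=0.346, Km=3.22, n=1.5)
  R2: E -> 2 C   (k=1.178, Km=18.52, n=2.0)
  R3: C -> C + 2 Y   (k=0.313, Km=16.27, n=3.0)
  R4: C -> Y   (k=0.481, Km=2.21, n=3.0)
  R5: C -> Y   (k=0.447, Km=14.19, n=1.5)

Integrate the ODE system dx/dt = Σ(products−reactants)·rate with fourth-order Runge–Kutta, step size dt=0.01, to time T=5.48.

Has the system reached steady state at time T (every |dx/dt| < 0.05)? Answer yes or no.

Steady state at T: no

RK4 with dt=0.01: 548 steps to T=5.48. Trajectory (selected grid times):
t=0.00: A=48.89 E=48.59 C=25.96 Y=17.48
t=0.61: A=49.10 E=47.76 C=26.72 Y=18.28
t=1.22: A=49.30 E=46.93 C=27.48 Y=19.08
t=1.83: A=49.51 E=46.10 C=28.23 Y=19.89
t=2.44: A=49.72 E=45.27 C=28.97 Y=20.71
t=3.04: A=49.92 E=44.47 C=29.68 Y=21.52
t=3.65: A=50.13 E=43.65 C=30.41 Y=22.35
t=4.26: A=50.34 E=42.83 C=31.12 Y=23.18
t=4.87: A=50.54 E=42.02 C=31.82 Y=24.02
t=5.48: A=50.75 E=41.22 C=32.52 Y=24.86
Rates at T: R1=0.3386, R2=0.9801, R3=0.2782, R4=0.4808, R5=0.3470
dx/dt at T (Σ net stoichiometry × rate): A=+0.3386, E=-1.3187, C=+1.1324, Y=+1.3842
Largest |dx/dt| is |+1.3842| (Y) ≥ 0.05 → not steady.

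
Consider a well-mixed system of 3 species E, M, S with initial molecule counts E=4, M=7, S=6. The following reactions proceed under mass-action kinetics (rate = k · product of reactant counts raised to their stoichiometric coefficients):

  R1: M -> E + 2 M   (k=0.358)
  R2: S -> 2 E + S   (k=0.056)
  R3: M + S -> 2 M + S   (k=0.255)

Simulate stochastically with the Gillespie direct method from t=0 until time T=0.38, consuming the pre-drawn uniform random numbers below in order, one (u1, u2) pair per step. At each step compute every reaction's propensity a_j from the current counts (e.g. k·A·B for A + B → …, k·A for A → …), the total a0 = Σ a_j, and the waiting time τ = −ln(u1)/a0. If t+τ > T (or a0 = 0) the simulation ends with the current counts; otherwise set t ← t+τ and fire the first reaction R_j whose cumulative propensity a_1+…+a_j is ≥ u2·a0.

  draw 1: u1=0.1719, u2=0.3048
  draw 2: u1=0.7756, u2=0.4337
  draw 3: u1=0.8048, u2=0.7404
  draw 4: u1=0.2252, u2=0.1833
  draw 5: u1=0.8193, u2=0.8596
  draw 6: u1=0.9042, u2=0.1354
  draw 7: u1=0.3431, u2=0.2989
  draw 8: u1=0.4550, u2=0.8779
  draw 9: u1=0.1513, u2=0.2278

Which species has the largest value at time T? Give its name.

Dominant species at T: M

t=0.000: E=4 M=7 S=6
Draw 1: a1=2.506, a2=0.336, a3=10.710, a0=13.552; τ=−ln(0.1719)/13.552=0.130 → t=0.130; u2·a0=0.3048·13.552=4.131; a1+a2=2.842 < 4.131 ≤ a1+…+a3=13.552 → R3 fires; E=4 M=8 S=6
Draw 2: a1=2.864, a2=0.336, a3=12.240, a0=15.440; τ=−ln(0.7756)/15.440=0.016 → t=0.146; u2·a0=0.4337·15.440=6.696; a1+a2=3.200 < 6.696 ≤ a1+…+a3=15.440 → R3 fires; E=4 M=9 S=6
Draw 3: a1=3.222, a2=0.336, a3=13.770, a0=17.328; τ=−ln(0.8048)/17.328=0.013 → t=0.159; u2·a0=0.7404·17.328=12.830; a1+a2=3.558 < 12.830 ≤ a1+…+a3=17.328 → R3 fires; E=4 M=10 S=6
Draw 4: a1=3.580, a2=0.336, a3=15.300, a0=19.216; τ=−ln(0.2252)/19.216=0.078 → t=0.237; u2·a0=0.1833·19.216=3.522 ≤ a1=3.580 → R1 fires; E=5 M=11 S=6
Draw 5: a1=3.938, a2=0.336, a3=16.830, a0=21.104; τ=−ln(0.8193)/21.104=0.009 → t=0.246; u2·a0=0.8596·21.104=18.141; a1+a2=4.274 < 18.141 ≤ a1+…+a3=21.104 → R3 fires; E=5 M=12 S=6
Draw 6: a1=4.296, a2=0.336, a3=18.360, a0=22.992; τ=−ln(0.9042)/22.992=0.004 → t=0.250; u2·a0=0.1354·22.992=3.113 ≤ a1=4.296 → R1 fires; E=6 M=13 S=6
Draw 7: a1=4.654, a2=0.336, a3=19.890, a0=24.880; τ=−ln(0.3431)/24.880=0.043 → t=0.293; u2·a0=0.2989·24.880=7.437; a1+a2=4.990 < 7.437 ≤ a1+…+a3=24.880 → R3 fires; E=6 M=14 S=6
Draw 8: a1=5.012, a2=0.336, a3=21.420, a0=26.768; τ=−ln(0.4550)/26.768=0.029 → t=0.323; u2·a0=0.8779·26.768=23.500; a1+a2=5.348 < 23.500 ≤ a1+…+a3=26.768 → R3 fires; E=6 M=15 S=6
Draw 9: a1=5.370, a2=0.336, a3=22.950, a0=28.656; τ=−ln(0.1513)/28.656=0.066 → t=0.389 > T=0.38: stop.
At T=0.38: E=6 M=15 S=6; the largest is M.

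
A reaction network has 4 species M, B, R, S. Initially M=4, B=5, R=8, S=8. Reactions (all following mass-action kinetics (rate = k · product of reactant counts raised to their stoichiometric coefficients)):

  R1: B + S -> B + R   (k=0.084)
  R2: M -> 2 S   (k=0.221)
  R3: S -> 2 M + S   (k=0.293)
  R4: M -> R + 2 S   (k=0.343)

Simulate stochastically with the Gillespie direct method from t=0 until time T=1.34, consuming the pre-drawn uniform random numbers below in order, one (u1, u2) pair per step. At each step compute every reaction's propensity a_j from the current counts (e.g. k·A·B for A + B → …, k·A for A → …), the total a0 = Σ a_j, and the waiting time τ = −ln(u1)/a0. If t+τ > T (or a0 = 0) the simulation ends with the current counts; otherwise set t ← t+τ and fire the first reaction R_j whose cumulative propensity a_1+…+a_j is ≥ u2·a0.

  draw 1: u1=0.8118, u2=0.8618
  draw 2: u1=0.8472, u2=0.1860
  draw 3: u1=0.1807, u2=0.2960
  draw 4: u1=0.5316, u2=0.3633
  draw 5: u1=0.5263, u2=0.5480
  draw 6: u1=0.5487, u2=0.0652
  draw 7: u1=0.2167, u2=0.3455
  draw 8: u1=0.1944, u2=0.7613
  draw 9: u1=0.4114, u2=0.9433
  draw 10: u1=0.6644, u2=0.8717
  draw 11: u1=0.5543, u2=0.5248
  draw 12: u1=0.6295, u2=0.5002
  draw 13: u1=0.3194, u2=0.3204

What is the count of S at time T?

S at T = 13

t=0.000: M=4 B=5 R=8 S=8
Draw 1: a1=3.360, a2=0.884, a3=2.344, a4=1.372, a0=7.960; τ=−ln(0.8118)/7.960=0.026 → t=0.026; u2·a0=0.8618·7.960=6.860; a1+…+a3=6.588 < 6.860 ≤ a1+…+a4=7.960 → R4 fires; M=3 B=5 R=9 S=10
Draw 2: a1=4.200, a2=0.663, a3=2.930, a4=1.029, a0=8.822; τ=−ln(0.8472)/8.822=0.019 → t=0.045; u2·a0=0.1860·8.822=1.641 ≤ a1=4.200 → R1 fires; M=3 B=5 R=10 S=9
Draw 3: a1=3.780, a2=0.663, a3=2.637, a4=1.029, a0=8.109; τ=−ln(0.1807)/8.109=0.211 → t=0.256; u2·a0=0.2960·8.109=2.400 ≤ a1=3.780 → R1 fires; M=3 B=5 R=11 S=8
Draw 4: a1=3.360, a2=0.663, a3=2.344, a4=1.029, a0=7.396; τ=−ln(0.5316)/7.396=0.085 → t=0.341; u2·a0=0.3633·7.396=2.687 ≤ a1=3.360 → R1 fires; M=3 B=5 R=12 S=7
Draw 5: a1=2.940, a2=0.663, a3=2.051, a4=1.029, a0=6.683; τ=−ln(0.5263)/6.683=0.096 → t=0.437; u2·a0=0.5480·6.683=3.662; a1+a2=3.603 < 3.662 ≤ a1+…+a3=5.654 → R3 fires; M=5 B=5 R=12 S=7
Draw 6: a1=2.940, a2=1.105, a3=2.051, a4=1.715, a0=7.811; τ=−ln(0.5487)/7.811=0.077 → t=0.514; u2·a0=0.0652·7.811=0.509 ≤ a1=2.940 → R1 fires; M=5 B=5 R=13 S=6
Draw 7: a1=2.520, a2=1.105, a3=1.758, a4=1.715, a0=7.098; τ=−ln(0.2167)/7.098=0.215 → t=0.730; u2·a0=0.3455·7.098=2.452 ≤ a1=2.520 → R1 fires; M=5 B=5 R=14 S=5
Draw 8: a1=2.100, a2=1.105, a3=1.465, a4=1.715, a0=6.385; τ=−ln(0.1944)/6.385=0.257 → t=0.986; u2·a0=0.7613·6.385=4.861; a1+…+a3=4.670 < 4.861 ≤ a1+…+a4=6.385 → R4 fires; M=4 B=5 R=15 S=7
Draw 9: a1=2.940, a2=0.884, a3=2.051, a4=1.372, a0=7.247; τ=−ln(0.4114)/7.247=0.123 → t=1.109; u2·a0=0.9433·7.247=6.836; a1+…+a3=5.875 < 6.836 ≤ a1+…+a4=7.247 → R4 fires; M=3 B=5 R=16 S=9
Draw 10: a1=3.780, a2=0.663, a3=2.637, a4=1.029, a0=8.109; τ=−ln(0.6644)/8.109=0.050 → t=1.159; u2·a0=0.8717·8.109=7.069; a1+a2=4.443 < 7.069 ≤ a1+…+a3=7.080 → R3 fires; M=5 B=5 R=16 S=9
Draw 11: a1=3.780, a2=1.105, a3=2.637, a4=1.715, a0=9.237; τ=−ln(0.5543)/9.237=0.064 → t=1.223; u2·a0=0.5248·9.237=4.848; a1=3.780 < 4.848 ≤ a1+a2=4.885 → R2 fires; M=4 B=5 R=16 S=11
Draw 12: a1=4.620, a2=0.884, a3=3.223, a4=1.372, a0=10.099; τ=−ln(0.6295)/10.099=0.046 → t=1.269; u2·a0=0.5002·10.099=5.052; a1=4.620 < 5.052 ≤ a1+a2=5.504 → R2 fires; M=3 B=5 R=16 S=13
Draw 13: a1=5.460, a2=0.663, a3=3.809, a4=1.029, a0=10.961; τ=−ln(0.3194)/10.961=0.104 → t=1.373 > T=1.34: stop.
Read off S at T=1.34: 13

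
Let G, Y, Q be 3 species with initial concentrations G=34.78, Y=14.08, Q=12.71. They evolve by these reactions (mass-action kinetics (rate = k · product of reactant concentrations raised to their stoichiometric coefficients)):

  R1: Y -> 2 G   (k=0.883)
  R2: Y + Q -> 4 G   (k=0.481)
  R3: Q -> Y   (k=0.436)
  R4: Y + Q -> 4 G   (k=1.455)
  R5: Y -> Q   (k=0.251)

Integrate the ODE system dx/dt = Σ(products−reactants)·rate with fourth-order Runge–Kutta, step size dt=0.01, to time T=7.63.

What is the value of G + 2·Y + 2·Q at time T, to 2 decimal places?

Value at T = 88.36

Check how each reaction changes W = G + 2·Y + 2·Q (weight of products minus weight of reactants):
R1: Y -> 2 G: (1·2) − (2·1) = 2 − 2 = 0
R2: Y + Q -> 4 G: (1·4) − (2·1 + 2·1) = 4 − 4 = 0
R3: Q -> Y: (2·1) − (2·1) = 2 − 2 = 0
R4: Y + Q -> 4 G: (1·4) − (2·1 + 2·1) = 4 − 4 = 0
R5: Y -> Q: (2·1) − (2·1) = 2 − 2 = 0
Every reaction leaves W unchanged, so W is conserved and no simulation is needed: W(T) = W(0) = 34.78 + 2·14.08 + 2·12.71 = 88.36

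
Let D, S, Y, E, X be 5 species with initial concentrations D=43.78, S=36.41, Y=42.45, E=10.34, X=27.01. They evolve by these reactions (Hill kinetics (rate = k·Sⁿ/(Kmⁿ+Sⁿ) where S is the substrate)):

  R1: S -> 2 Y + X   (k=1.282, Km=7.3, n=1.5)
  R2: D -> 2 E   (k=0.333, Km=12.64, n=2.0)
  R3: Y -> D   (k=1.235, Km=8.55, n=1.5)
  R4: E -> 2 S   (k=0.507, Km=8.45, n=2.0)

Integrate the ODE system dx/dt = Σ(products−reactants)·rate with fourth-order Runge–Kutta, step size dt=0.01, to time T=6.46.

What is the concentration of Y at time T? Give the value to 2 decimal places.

RK4 with dt=0.01: 646 steps to T=6.46. Trajectory (selected grid times):
t=0.00: D=43.78 S=36.41 Y=42.45 E=10.34 X=27.01
t=0.72: D=44.37 S=36.01 Y=43.33 E=10.56 X=27.86
t=1.44: D=44.97 S=35.61 Y=44.20 E=10.78 X=28.70
t=2.15: D=45.56 S=35.23 Y=45.05 E=11.00 X=29.53
t=2.87: D=46.16 S=34.85 Y=45.92 E=11.21 X=30.38
t=3.59: D=46.76 S=34.47 Y=46.78 E=11.42 X=31.22
t=4.31: D=47.36 S=34.11 Y=47.63 E=11.63 X=32.06
t=5.02: D=47.96 S=33.75 Y=48.47 E=11.84 X=32.89
t=5.74: D=48.56 S=33.40 Y=49.32 E=12.04 X=33.72
t=6.46: D=49.17 S=33.06 Y=50.16 E=12.25 X=34.56
Read off Y at T=6.46: 50.16

Y at T = 50.16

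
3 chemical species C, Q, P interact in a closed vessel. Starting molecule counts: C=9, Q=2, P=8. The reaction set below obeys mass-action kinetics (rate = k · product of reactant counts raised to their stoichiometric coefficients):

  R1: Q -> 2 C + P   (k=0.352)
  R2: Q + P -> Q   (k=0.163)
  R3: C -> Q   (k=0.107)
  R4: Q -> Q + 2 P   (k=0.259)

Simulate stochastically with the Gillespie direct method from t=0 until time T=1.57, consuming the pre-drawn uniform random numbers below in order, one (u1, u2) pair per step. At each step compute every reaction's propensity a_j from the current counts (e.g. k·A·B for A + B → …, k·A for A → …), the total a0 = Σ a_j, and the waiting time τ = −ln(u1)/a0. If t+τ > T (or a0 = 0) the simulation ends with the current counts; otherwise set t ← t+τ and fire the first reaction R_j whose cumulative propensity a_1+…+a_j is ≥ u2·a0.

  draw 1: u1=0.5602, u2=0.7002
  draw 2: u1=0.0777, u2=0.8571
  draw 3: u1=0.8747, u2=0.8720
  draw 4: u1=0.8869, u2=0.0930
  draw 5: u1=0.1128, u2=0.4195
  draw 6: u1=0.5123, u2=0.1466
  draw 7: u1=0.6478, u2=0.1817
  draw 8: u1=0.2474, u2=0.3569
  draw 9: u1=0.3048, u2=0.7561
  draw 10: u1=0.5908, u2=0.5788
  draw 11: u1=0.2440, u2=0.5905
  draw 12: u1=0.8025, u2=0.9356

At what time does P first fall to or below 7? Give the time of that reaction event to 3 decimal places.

t=0.000: C=9 Q=2 P=8
Draw 1: a1=0.704, a2=2.608, a3=0.963, a4=0.518, a0=4.793; τ=−ln(0.5602)/4.793=0.121 → t=0.121; u2·a0=0.7002·4.793=3.356; a1+a2=3.312 < 3.356 ≤ a1+…+a3=4.275 → R3 fires; C=8 Q=3 P=8
Draw 2: a1=1.056, a2=3.912, a3=0.856, a4=0.777, a0=6.601; τ=−ln(0.0777)/6.601=0.387 → t=0.508; u2·a0=0.8571·6.601=5.658; a1+a2=4.968 < 5.658 ≤ a1+…+a3=5.824 → R3 fires; C=7 Q=4 P=8
Draw 3: a1=1.408, a2=5.216, a3=0.749, a4=1.036, a0=8.409; τ=−ln(0.8747)/8.409=0.016 → t=0.524; u2·a0=0.8720·8.409=7.333; a1+a2=6.624 < 7.333 ≤ a1+…+a3=7.373 → R3 fires; C=6 Q=5 P=8
Draw 4: a1=1.760, a2=6.520, a3=0.642, a4=1.295, a0=10.217; τ=−ln(0.8869)/10.217=0.012 → t=0.536; u2·a0=0.0930·10.217=0.950 ≤ a1=1.760 → R1 fires; C=8 Q=4 P=9
Draw 5: a1=1.408, a2=5.868, a3=0.856, a4=1.036, a0=9.168; τ=−ln(0.1128)/9.168=0.238 → t=0.774; u2·a0=0.4195·9.168=3.846; a1=1.408 < 3.846 ≤ a1+a2=7.276 → R2 fires; C=8 Q=4 P=8
Draw 6: a1=1.408, a2=5.216, a3=0.856, a4=1.036, a0=8.516; τ=−ln(0.5123)/8.516=0.079 → t=0.852; u2·a0=0.1466·8.516=1.248 ≤ a1=1.408 → R1 fires; C=10 Q=3 P=9
Draw 7: a1=1.056, a2=4.401, a3=1.070, a4=0.777, a0=7.304; τ=−ln(0.6478)/7.304=0.059 → t=0.912; u2·a0=0.1817·7.304=1.327; a1=1.056 < 1.327 ≤ a1+a2=5.457 → R2 fires; C=10 Q=3 P=8
Draw 8: a1=1.056, a2=3.912, a3=1.070, a4=0.777, a0=6.815; τ=−ln(0.2474)/6.815=0.205 → t=1.117; u2·a0=0.3569·6.815=2.432; a1=1.056 < 2.432 ≤ a1+a2=4.968 → R2 fires; C=10 Q=3 P=7
Draw 9: a1=1.056, a2=3.423, a3=1.070, a4=0.777, a0=6.326; τ=−ln(0.3048)/6.326=0.188 → t=1.304; u2·a0=0.7561·6.326=4.783; a1+a2=4.479 < 4.783 ≤ a1+…+a3=5.549 → R3 fires; C=9 Q=4 P=7
Draw 10: a1=1.408, a2=4.564, a3=0.963, a4=1.036, a0=7.971; τ=−ln(0.5908)/7.971=0.066 → t=1.370; u2·a0=0.5788·7.971=4.614; a1=1.408 < 4.614 ≤ a1+a2=5.972 → R2 fires; C=9 Q=4 P=6
Draw 11: a1=1.408, a2=3.912, a3=0.963, a4=1.036, a0=7.319; τ=−ln(0.2440)/7.319=0.193 → t=1.563; u2·a0=0.5905·7.319=4.322; a1=1.408 < 4.322 ≤ a1+a2=5.320 → R2 fires; C=9 Q=4 P=5
Draw 12: a1=1.408, a2=3.260, a3=0.963, a4=1.036, a0=6.667; τ=−ln(0.8025)/6.667=0.033 → t=1.596 > T=1.57: stop.
P first becomes ≤ 7 when it reaches 7 at the event at t=1.117.

Threshold first reached at t = 1.117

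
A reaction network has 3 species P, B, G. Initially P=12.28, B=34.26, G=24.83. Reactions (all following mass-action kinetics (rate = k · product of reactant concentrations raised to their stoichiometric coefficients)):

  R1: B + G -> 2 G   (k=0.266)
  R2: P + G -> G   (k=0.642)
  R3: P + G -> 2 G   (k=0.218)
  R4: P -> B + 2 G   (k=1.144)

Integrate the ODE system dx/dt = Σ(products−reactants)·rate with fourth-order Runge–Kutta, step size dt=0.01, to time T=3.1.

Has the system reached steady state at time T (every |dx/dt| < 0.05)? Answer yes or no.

Steady state at T: yes

RK4 with dt=0.01: 310 steps to T=3.1. Trajectory (selected grid times):
t=0.00: P=12.28 B=34.26 G=24.83
t=0.34: P=0.00 B=0.26 G=63.23
t=0.69: P=0.00 B=0.00 G=63.49
t=1.03: P=0.00 B=0.00 G=63.50
t=1.38: P=0.00 B=0.00 G=63.50
t=1.72: P=0.00 B=0.00 G=63.50
t=2.07: P=0.00 B=0.00 G=63.50
t=2.41: P=0.00 B=0.00 G=63.50
t=2.76: P=0.00 B=0.00 G=63.50
t=3.10: P=0.00 B=0.00 G=63.50
Rates at T: R1=0.0000, R2=0.0000, R3=0.0000, R4=0.0000
dx/dt at T (Σ net stoichiometry × rate): P=-0.0000, B=-0.0000, G=+0.0000
Largest |dx/dt| is |-0.0000| (B) < 0.05 → steady.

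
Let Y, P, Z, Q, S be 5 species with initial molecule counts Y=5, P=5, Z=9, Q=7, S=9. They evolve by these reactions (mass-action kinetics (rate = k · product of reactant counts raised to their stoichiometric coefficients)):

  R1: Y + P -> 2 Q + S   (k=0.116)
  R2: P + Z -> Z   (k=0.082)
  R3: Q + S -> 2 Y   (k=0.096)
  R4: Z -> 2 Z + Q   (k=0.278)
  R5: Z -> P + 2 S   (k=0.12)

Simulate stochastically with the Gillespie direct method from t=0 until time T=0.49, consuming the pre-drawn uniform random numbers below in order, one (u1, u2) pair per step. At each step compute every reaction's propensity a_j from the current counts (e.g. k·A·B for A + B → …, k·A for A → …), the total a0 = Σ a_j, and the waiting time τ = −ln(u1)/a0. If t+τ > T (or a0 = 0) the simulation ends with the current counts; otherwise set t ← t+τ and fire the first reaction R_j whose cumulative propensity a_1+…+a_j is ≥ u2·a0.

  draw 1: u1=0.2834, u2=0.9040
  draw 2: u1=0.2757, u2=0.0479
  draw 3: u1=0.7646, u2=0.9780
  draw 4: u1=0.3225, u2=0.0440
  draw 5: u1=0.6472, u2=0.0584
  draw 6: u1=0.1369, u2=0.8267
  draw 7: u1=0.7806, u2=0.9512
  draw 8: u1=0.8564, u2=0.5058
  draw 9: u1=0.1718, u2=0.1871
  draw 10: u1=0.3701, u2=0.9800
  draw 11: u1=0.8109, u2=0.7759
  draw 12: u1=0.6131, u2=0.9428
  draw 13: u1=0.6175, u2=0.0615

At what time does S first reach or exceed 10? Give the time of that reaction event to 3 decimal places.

t=0.000: Y=5 P=5 Z=9 Q=7 S=9
Draw 1: a1=2.900, a2=3.690, a3=6.048, a4=2.502, a5=1.080, a0=16.220; τ=−ln(0.2834)/16.220=0.078 → t=0.078; u2·a0=0.9040·16.220=14.663; a1+…+a3=12.638 < 14.663 ≤ a1+…+a4=15.140 → R4 fires; Y=5 P=5 Z=10 Q=8 S=9
Draw 2: a1=2.900, a2=4.100, a3=6.912, a4=2.780, a5=1.200, a0=17.892; τ=−ln(0.2757)/17.892=0.072 → t=0.150; u2·a0=0.0479·17.892=0.857 ≤ a1=2.900 → R1 fires; Y=4 P=4 Z=10 Q=10 S=10
Draw 3: a1=1.856, a2=3.280, a3=9.600, a4=2.780, a5=1.200, a0=18.716; τ=−ln(0.7646)/18.716=0.014 → t=0.164; u2·a0=0.9780·18.716=18.304; a1+…+a4=17.516 < 18.304 ≤ a1+…+a5=18.716 → R5 fires; Y=4 P=5 Z=9 Q=10 S=12
Draw 4: a1=2.320, a2=3.690, a3=11.520, a4=2.502, a5=1.080, a0=21.112; τ=−ln(0.3225)/21.112=0.054 → t=0.218; u2·a0=0.0440·21.112=0.929 ≤ a1=2.320 → R1 fires; Y=3 P=4 Z=9 Q=12 S=13
Draw 5: a1=1.392, a2=2.952, a3=14.976, a4=2.502, a5=1.080, a0=22.902; τ=−ln(0.6472)/22.902=0.019 → t=0.237; u2·a0=0.0584·22.902=1.337 ≤ a1=1.392 → R1 fires; Y=2 P=3 Z=9 Q=14 S=14
Draw 6: a1=0.696, a2=2.214, a3=18.816, a4=2.502, a5=1.080, a0=25.308; τ=−ln(0.1369)/25.308=0.079 → t=0.315; u2·a0=0.8267·25.308=20.922; a1+a2=2.910 < 20.922 ≤ a1+…+a3=21.726 → R3 fires; Y=4 P=3 Z=9 Q=13 S=13
Draw 7: a1=1.392, a2=2.214, a3=16.224, a4=2.502, a5=1.080, a0=23.412; τ=−ln(0.7806)/23.412=0.011 → t=0.326; u2·a0=0.9512·23.412=22.269; a1+…+a3=19.830 < 22.269 ≤ a1+…+a4=22.332 → R4 fires; Y=4 P=3 Z=10 Q=14 S=13
Draw 8: a1=1.392, a2=2.460, a3=17.472, a4=2.780, a5=1.200, a0=25.304; τ=−ln(0.8564)/25.304=0.006 → t=0.332; u2·a0=0.5058·25.304=12.799; a1+a2=3.852 < 12.799 ≤ a1+…+a3=21.324 → R3 fires; Y=6 P=3 Z=10 Q=13 S=12
Draw 9: a1=2.088, a2=2.460, a3=14.976, a4=2.780, a5=1.200, a0=23.504; τ=−ln(0.1718)/23.504=0.075 → t=0.407; u2·a0=0.1871·23.504=4.398; a1=2.088 < 4.398 ≤ a1+a2=4.548 → R2 fires; Y=6 P=2 Z=10 Q=13 S=12
Draw 10: a1=1.392, a2=1.640, a3=14.976, a4=2.780, a5=1.200, a0=21.988; τ=−ln(0.3701)/21.988=0.045 → t=0.452; u2·a0=0.9800·21.988=21.548; a1+…+a4=20.788 < 21.548 ≤ a1+…+a5=21.988 → R5 fires; Y=6 P=3 Z=9 Q=13 S=14
Draw 11: a1=2.088, a2=2.214, a3=17.472, a4=2.502, a5=1.080, a0=25.356; τ=−ln(0.8109)/25.356=0.008 → t=0.460; u2·a0=0.7759·25.356=19.674; a1+a2=4.302 < 19.674 ≤ a1+…+a3=21.774 → R3 fires; Y=8 P=3 Z=9 Q=12 S=13
Draw 12: a1=2.784, a2=2.214, a3=14.976, a4=2.502, a5=1.080, a0=23.556; τ=−ln(0.6131)/23.556=0.021 → t=0.481; u2·a0=0.9428·23.556=22.209; a1+…+a3=19.974 < 22.209 ≤ a1+…+a4=22.476 → R4 fires; Y=8 P=3 Z=10 Q=13 S=13
Draw 13: a1=2.784, a2=2.460, a3=16.224, a4=2.780, a5=1.200, a0=25.448; τ=−ln(0.6175)/25.448=0.019 → t=0.500 > T=0.49: stop.
S first becomes ≥ 10 when it reaches 10 at the event at t=0.150.

Threshold first reached at t = 0.150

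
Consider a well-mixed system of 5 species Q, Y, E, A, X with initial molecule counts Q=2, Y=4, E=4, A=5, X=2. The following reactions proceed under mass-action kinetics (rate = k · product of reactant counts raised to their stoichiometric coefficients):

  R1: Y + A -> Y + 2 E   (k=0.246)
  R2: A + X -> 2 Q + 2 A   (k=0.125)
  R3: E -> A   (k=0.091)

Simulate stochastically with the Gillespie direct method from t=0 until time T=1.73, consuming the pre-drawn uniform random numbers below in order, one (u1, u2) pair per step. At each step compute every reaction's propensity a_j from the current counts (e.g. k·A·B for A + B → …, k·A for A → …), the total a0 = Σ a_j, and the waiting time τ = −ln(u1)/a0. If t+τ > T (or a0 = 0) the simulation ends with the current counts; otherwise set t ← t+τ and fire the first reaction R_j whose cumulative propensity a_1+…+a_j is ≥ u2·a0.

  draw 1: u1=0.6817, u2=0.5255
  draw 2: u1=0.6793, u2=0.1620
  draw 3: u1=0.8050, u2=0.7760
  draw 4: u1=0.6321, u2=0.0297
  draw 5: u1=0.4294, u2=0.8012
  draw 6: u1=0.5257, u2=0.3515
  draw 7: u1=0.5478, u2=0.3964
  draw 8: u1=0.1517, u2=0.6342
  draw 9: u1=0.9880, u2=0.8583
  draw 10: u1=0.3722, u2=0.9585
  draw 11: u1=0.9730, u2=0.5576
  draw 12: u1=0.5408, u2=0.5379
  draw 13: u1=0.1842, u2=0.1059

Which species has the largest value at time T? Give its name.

t=0.000: Q=2 Y=4 E=4 A=5 X=2
Draw 1: a1=4.920, a2=1.250, a3=0.364, a0=6.534; τ=−ln(0.6817)/6.534=0.059 → t=0.059; u2·a0=0.5255·6.534=3.434 ≤ a1=4.920 → R1 fires; Q=2 Y=4 E=6 A=4 X=2
Draw 2: a1=3.936, a2=1.000, a3=0.546, a0=5.482; τ=−ln(0.6793)/5.482=0.071 → t=0.129; u2·a0=0.1620·5.482=0.888 ≤ a1=3.936 → R1 fires; Q=2 Y=4 E=8 A=3 X=2
Draw 3: a1=2.952, a2=0.750, a3=0.728, a0=4.430; τ=−ln(0.8050)/4.430=0.049 → t=0.178; u2·a0=0.7760·4.430=3.438; a1=2.952 < 3.438 ≤ a1+a2=3.702 → R2 fires; Q=4 Y=4 E=8 A=4 X=1
Draw 4: a1=3.936, a2=0.500, a3=0.728, a0=5.164; τ=−ln(0.6321)/5.164=0.089 → t=0.267; u2·a0=0.0297·5.164=0.153 ≤ a1=3.936 → R1 fires; Q=4 Y=4 E=10 A=3 X=1
Draw 5: a1=2.952, a2=0.375, a3=0.910, a0=4.237; τ=−ln(0.4294)/4.237=0.200 → t=0.466; u2·a0=0.8012·4.237=3.395; a1+a2=3.327 < 3.395 ≤ a1+…+a3=4.237 → R3 fires; Q=4 Y=4 E=9 A=4 X=1
Draw 6: a1=3.936, a2=0.500, a3=0.819, a0=5.255; τ=−ln(0.5257)/5.255=0.122 → t=0.589; u2·a0=0.3515·5.255=1.847 ≤ a1=3.936 → R1 fires; Q=4 Y=4 E=11 A=3 X=1
Draw 7: a1=2.952, a2=0.375, a3=1.001, a0=4.328; τ=−ln(0.5478)/4.328=0.139 → t=0.728; u2·a0=0.3964·4.328=1.716 ≤ a1=2.952 → R1 fires; Q=4 Y=4 E=13 A=2 X=1
Draw 8: a1=1.968, a2=0.250, a3=1.183, a0=3.401; τ=−ln(0.1517)/3.401=0.554 → t=1.282; u2·a0=0.6342·3.401=2.157; a1=1.968 < 2.157 ≤ a1+a2=2.218 → R2 fires; Q=6 Y=4 E=13 A=3 X=0
Draw 9: a1=2.952, a2=0.000, a3=1.183, a0=4.135; τ=−ln(0.9880)/4.135=0.003 → t=1.285; u2·a0=0.8583·4.135=3.549; a1+a2=2.952 < 3.549 ≤ a1+…+a3=4.135 → R3 fires; Q=6 Y=4 E=12 A=4 X=0
Draw 10: a1=3.936, a2=0.000, a3=1.092, a0=5.028; τ=−ln(0.3722)/5.028=0.197 → t=1.482; u2·a0=0.9585·5.028=4.819; a1+a2=3.936 < 4.819 ≤ a1+…+a3=5.028 → R3 fires; Q=6 Y=4 E=11 A=5 X=0
Draw 11: a1=4.920, a2=0.000, a3=1.001, a0=5.921; τ=−ln(0.9730)/5.921=0.005 → t=1.487; u2·a0=0.5576·5.921=3.302 ≤ a1=4.920 → R1 fires; Q=6 Y=4 E=13 A=4 X=0
Draw 12: a1=3.936, a2=0.000, a3=1.183, a0=5.119; τ=−ln(0.5408)/5.119=0.120 → t=1.607; u2·a0=0.5379·5.119=2.754 ≤ a1=3.936 → R1 fires; Q=6 Y=4 E=15 A=3 X=0
Draw 13: a1=2.952, a2=0.000, a3=1.365, a0=4.317; τ=−ln(0.1842)/4.317=0.392 → t=1.998 > T=1.73: stop.
At T=1.73: Q=6 Y=4 E=15 A=3 X=0; the largest is E.

Dominant species at T: E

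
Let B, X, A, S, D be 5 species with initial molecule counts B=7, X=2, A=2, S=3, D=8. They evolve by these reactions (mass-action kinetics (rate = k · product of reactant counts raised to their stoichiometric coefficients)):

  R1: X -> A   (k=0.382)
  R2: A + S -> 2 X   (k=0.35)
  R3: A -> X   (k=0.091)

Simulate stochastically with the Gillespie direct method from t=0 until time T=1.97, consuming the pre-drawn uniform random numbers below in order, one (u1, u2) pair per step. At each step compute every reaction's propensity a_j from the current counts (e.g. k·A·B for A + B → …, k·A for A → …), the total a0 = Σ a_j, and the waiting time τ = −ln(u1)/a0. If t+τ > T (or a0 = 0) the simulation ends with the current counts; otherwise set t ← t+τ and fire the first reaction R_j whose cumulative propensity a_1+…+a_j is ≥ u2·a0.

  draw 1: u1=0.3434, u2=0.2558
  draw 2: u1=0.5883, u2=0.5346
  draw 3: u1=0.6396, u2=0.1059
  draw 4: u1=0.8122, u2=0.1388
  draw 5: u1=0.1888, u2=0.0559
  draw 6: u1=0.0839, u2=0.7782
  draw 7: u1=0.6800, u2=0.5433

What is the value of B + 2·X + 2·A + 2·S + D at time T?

Check how each reaction changes W = B + 2·X + 2·A + 2·S + D (weight of products minus weight of reactants):
R1: X -> A: (2·1) − (2·1) = 2 − 2 = 0
R2: A + S -> 2 X: (2·2) − (2·1 + 2·1) = 4 − 4 = 0
R3: A -> X: (2·1) − (2·1) = 2 − 2 = 0
Every reaction leaves W unchanged, so W is conserved and no simulation is needed: W(T) = W(0) = 7 + 2·2 + 2·2 + 2·3 + 8 = 29

Value at T = 29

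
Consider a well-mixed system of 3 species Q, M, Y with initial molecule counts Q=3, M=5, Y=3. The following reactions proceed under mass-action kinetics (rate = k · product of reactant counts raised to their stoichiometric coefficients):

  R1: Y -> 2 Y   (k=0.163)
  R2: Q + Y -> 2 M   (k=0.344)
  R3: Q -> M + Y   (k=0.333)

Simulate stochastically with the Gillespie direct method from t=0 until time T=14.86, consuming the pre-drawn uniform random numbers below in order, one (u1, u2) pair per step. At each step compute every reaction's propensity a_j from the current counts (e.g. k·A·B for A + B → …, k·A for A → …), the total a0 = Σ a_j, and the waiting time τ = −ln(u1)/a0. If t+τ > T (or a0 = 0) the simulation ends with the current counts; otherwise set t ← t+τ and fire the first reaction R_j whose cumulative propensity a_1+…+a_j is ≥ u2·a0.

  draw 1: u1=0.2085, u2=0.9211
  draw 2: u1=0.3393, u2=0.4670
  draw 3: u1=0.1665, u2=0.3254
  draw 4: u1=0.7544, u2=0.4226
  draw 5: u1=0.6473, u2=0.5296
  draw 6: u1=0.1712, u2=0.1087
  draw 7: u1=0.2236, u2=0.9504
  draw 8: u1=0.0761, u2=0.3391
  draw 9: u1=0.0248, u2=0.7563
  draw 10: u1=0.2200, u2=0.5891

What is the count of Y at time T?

Y at T = 8

t=0.000: Q=3 M=5 Y=3
Draw 1: a1=0.489, a2=3.096, a3=0.999, a0=4.584; τ=−ln(0.2085)/4.584=0.342 → t=0.342; u2·a0=0.9211·4.584=4.222; a1+a2=3.585 < 4.222 ≤ a1+…+a3=4.584 → R3 fires; Q=2 M=6 Y=4
Draw 2: a1=0.652, a2=2.752, a3=0.666, a0=4.070; τ=−ln(0.3393)/4.070=0.266 → t=0.608; u2·a0=0.4670·4.070=1.901; a1=0.652 < 1.901 ≤ a1+a2=3.404 → R2 fires; Q=1 M=8 Y=3
Draw 3: a1=0.489, a2=1.032, a3=0.333, a0=1.854; τ=−ln(0.1665)/1.854=0.967 → t=1.575; u2·a0=0.3254·1.854=0.603; a1=0.489 < 0.603 ≤ a1+a2=1.521 → R2 fires; Q=0 M=10 Y=2
Draw 4: a1=0.326, a2=0.000, a3=0.000, a0=0.326; τ=−ln(0.7544)/0.326=0.865 → t=2.439; u2·a0=0.4226·0.326=0.138 ≤ a1=0.326 → R1 fires; Q=0 M=10 Y=3
Draw 5: a1=0.489, a2=0.000, a3=0.000, a0=0.489; τ=−ln(0.6473)/0.489=0.889 → t=3.329; u2·a0=0.5296·0.489=0.259 ≤ a1=0.489 → R1 fires; Q=0 M=10 Y=4
Draw 6: a1=0.652, a2=0.000, a3=0.000, a0=0.652; τ=−ln(0.1712)/0.652=2.707 → t=6.035; u2·a0=0.1087·0.652=0.071 ≤ a1=0.652 → R1 fires; Q=0 M=10 Y=5
Draw 7: a1=0.815, a2=0.000, a3=0.000, a0=0.815; τ=−ln(0.2236)/0.815=1.838 → t=7.873; u2·a0=0.9504·0.815=0.775 ≤ a1=0.815 → R1 fires; Q=0 M=10 Y=6
Draw 8: a1=0.978, a2=0.000, a3=0.000, a0=0.978; τ=−ln(0.0761)/0.978=2.634 → t=10.507; u2·a0=0.3391·0.978=0.332 ≤ a1=0.978 → R1 fires; Q=0 M=10 Y=7
Draw 9: a1=1.141, a2=0.000, a3=0.000, a0=1.141; τ=−ln(0.0248)/1.141=3.240 → t=13.747; u2·a0=0.7563·1.141=0.863 ≤ a1=1.141 → R1 fires; Q=0 M=10 Y=8
Draw 10: a1=1.304, a2=0.000, a3=0.000, a0=1.304; τ=−ln(0.2200)/1.304=1.161 → t=14.908 > T=14.86: stop.
Read off Y at T=14.86: 8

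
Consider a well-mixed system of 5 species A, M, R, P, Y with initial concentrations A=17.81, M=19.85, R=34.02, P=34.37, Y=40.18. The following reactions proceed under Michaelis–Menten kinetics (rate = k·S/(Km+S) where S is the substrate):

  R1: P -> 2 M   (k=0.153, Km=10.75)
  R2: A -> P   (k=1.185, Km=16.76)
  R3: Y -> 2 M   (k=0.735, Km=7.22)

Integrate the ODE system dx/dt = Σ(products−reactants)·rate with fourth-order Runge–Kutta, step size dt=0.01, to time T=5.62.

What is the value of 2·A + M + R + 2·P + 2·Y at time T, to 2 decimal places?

Check how each reaction changes W = 2·A + M + R + 2·P + 2·Y (weight of products minus weight of reactants):
R1: P -> 2 M: (1·2) − (2·1) = 2 − 2 = 0
R2: A -> P: (2·1) − (2·1) = 2 − 2 = 0
R3: Y -> 2 M: (1·2) − (2·1) = 2 − 2 = 0
Every reaction leaves W unchanged, so W is conserved and no simulation is needed: W(T) = W(0) = 2·17.81 + 19.85 + 34.02 + 2·34.37 + 2·40.18 = 238.59

Value at T = 238.59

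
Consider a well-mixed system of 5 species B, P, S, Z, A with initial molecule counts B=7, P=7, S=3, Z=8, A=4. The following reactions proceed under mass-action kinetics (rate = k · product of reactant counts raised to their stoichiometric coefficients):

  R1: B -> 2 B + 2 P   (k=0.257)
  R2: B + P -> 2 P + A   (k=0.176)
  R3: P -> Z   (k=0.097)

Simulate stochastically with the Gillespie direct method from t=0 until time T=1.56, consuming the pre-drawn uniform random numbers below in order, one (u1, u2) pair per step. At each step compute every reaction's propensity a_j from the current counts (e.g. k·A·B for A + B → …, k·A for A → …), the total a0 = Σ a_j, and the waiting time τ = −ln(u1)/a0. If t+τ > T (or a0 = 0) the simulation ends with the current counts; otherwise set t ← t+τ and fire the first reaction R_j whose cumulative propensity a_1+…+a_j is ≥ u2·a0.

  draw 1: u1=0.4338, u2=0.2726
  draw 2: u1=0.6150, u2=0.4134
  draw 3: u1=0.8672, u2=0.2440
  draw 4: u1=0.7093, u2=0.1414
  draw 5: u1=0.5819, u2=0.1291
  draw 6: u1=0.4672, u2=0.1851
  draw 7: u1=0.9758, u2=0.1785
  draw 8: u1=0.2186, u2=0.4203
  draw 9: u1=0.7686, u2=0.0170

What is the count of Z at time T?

Z at T = 9

t=0.000: B=7 P=7 S=3 Z=8 A=4
Draw 1: a1=1.799, a2=8.624, a3=0.679, a0=11.102; τ=−ln(0.4338)/11.102=0.075 → t=0.075; u2·a0=0.2726·11.102=3.026; a1=1.799 < 3.026 ≤ a1+a2=10.423 → R2 fires; B=6 P=8 S=3 Z=8 A=5
Draw 2: a1=1.542, a2=8.448, a3=0.776, a0=10.766; τ=−ln(0.6150)/10.766=0.045 → t=0.120; u2·a0=0.4134·10.766=4.451; a1=1.542 < 4.451 ≤ a1+a2=9.990 → R2 fires; B=5 P=9 S=3 Z=8 A=6
Draw 3: a1=1.285, a2=7.920, a3=0.873, a0=10.078; τ=−ln(0.8672)/10.078=0.014 → t=0.135; u2·a0=0.2440·10.078=2.459; a1=1.285 < 2.459 ≤ a1+a2=9.205 → R2 fires; B=4 P=10 S=3 Z=8 A=7
Draw 4: a1=1.028, a2=7.040, a3=0.970, a0=9.038; τ=−ln(0.7093)/9.038=0.038 → t=0.173; u2·a0=0.1414·9.038=1.278; a1=1.028 < 1.278 ≤ a1+a2=8.068 → R2 fires; B=3 P=11 S=3 Z=8 A=8
Draw 5: a1=0.771, a2=5.808, a3=1.067, a0=7.646; τ=−ln(0.5819)/7.646=0.071 → t=0.243; u2·a0=0.1291·7.646=0.987; a1=0.771 < 0.987 ≤ a1+a2=6.579 → R2 fires; B=2 P=12 S=3 Z=8 A=9
Draw 6: a1=0.514, a2=4.224, a3=1.164, a0=5.902; τ=−ln(0.4672)/5.902=0.129 → t=0.372; u2·a0=0.1851·5.902=1.092; a1=0.514 < 1.092 ≤ a1+a2=4.738 → R2 fires; B=1 P=13 S=3 Z=8 A=10
Draw 7: a1=0.257, a2=2.288, a3=1.261, a0=3.806; τ=−ln(0.9758)/3.806=0.006 → t=0.379; u2·a0=0.1785·3.806=0.679; a1=0.257 < 0.679 ≤ a1+a2=2.545 → R2 fires; B=0 P=14 S=3 Z=8 A=11
Draw 8: a1=0.000, a2=0.000, a3=1.358, a0=1.358; τ=−ln(0.2186)/1.358=1.120 → t=1.498; u2·a0=0.4203·1.358=0.571; a1+a2=0.000 < 0.571 ≤ a1+…+a3=1.358 → R3 fires; B=0 P=13 S=3 Z=9 A=11
Draw 9: a1=0.000, a2=0.000, a3=1.261, a0=1.261; τ=−ln(0.7686)/1.261=0.209 → t=1.707 > T=1.56: stop.
Read off Z at T=1.56: 9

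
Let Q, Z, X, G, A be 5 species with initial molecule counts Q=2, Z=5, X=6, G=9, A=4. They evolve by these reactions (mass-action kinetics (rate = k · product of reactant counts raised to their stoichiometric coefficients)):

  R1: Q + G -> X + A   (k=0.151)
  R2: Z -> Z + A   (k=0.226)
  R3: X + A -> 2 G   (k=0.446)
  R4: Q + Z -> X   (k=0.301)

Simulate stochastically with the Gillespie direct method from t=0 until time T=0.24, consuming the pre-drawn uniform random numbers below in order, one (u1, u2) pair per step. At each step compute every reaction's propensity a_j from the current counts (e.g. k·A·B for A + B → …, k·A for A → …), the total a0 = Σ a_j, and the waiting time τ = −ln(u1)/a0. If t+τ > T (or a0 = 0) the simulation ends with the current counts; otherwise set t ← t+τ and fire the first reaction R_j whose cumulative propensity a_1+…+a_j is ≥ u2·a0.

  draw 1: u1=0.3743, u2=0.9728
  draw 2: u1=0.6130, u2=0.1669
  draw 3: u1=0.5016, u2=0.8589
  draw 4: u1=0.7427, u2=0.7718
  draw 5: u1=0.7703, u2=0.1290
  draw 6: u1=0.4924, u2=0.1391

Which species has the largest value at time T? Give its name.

Dominant species at T: G

t=0.000: Q=2 Z=5 X=6 G=9 A=4
Draw 1: a1=2.718, a2=1.130, a3=10.704, a4=3.010, a0=17.562; τ=−ln(0.3743)/17.562=0.056 → t=0.056; u2·a0=0.9728·17.562=17.084; a1+…+a3=14.552 < 17.084 ≤ a1+…+a4=17.562 → R4 fires; Q=1 Z=4 X=7 G=9 A=4
Draw 2: a1=1.359, a2=0.904, a3=12.488, a4=1.204, a0=15.955; τ=−ln(0.6130)/15.955=0.031 → t=0.087; u2·a0=0.1669·15.955=2.663; a1+a2=2.263 < 2.663 ≤ a1+…+a3=14.751 → R3 fires; Q=1 Z=4 X=6 G=11 A=3
Draw 3: a1=1.661, a2=0.904, a3=8.028, a4=1.204, a0=11.797; τ=−ln(0.5016)/11.797=0.058 → t=0.145; u2·a0=0.8589·11.797=10.132; a1+a2=2.565 < 10.132 ≤ a1+…+a3=10.593 → R3 fires; Q=1 Z=4 X=5 G=13 A=2
Draw 4: a1=1.963, a2=0.904, a3=4.460, a4=1.204, a0=8.531; τ=−ln(0.7427)/8.531=0.035 → t=0.180; u2·a0=0.7718·8.531=6.584; a1+a2=2.867 < 6.584 ≤ a1+…+a3=7.327 → R3 fires; Q=1 Z=4 X=4 G=15 A=1
Draw 5: a1=2.265, a2=0.904, a3=1.784, a4=1.204, a0=6.157; τ=−ln(0.7703)/6.157=0.042 → t=0.222; u2·a0=0.1290·6.157=0.794 ≤ a1=2.265 → R1 fires; Q=0 Z=4 X=5 G=14 A=2
Draw 6: a1=0.000, a2=0.904, a3=4.460, a4=0.000, a0=5.364; τ=−ln(0.4924)/5.364=0.132 → t=0.354 > T=0.24: stop.
At T=0.24: Q=0 Z=4 X=5 G=14 A=2; the largest is G.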